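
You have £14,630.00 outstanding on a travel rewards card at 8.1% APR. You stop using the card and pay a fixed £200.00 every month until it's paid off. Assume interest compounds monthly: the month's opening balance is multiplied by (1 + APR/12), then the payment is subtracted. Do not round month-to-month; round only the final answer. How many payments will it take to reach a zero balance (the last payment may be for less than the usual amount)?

102 months

Monthly rate r = 8.1%/12 = 0.675% = 0.00675.
Recurrence: B ← B·(1+r) − £200.00.
Month 1: interest £98.75; balance after payment £14,528.75.
Month 2: interest £98.07; balance after payment £14,426.82.
Closed form: n = −ln(1 − rB₀/P)/ln(1+r) = −ln(0.50624)/ln(1.00675) ≈ 101.192, so the balance reaches zero during payment 102.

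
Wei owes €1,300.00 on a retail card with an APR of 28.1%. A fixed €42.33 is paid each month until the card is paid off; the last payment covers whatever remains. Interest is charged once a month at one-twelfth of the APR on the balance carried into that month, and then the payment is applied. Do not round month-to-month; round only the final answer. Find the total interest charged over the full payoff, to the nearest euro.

Monthly rate r = 28.1%/12 = 2.34167% = 0.0234167.
Payoff takes n = ⌈−ln(1 − rB₀/P)/ln(1+r)⌉ = ⌈54.865⌉ = 55 payments; the last is €36.66.
Total paid = 54·€42.33 + €36.66 = €2,322.48.
Total interest = total paid − principal = €2,322.48 − €1,300.00 = €1,022.48.

€1,022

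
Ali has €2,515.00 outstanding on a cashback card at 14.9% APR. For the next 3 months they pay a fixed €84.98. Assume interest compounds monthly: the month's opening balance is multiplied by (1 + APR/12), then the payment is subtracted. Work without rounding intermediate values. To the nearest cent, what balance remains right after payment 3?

€2,351.73

Monthly rate r = 14.9%/12 = 1.24167% = 0.0124167.
Each month: B ← B·(1+r) − €84.98.
Month 1: interest €31.23; balance after payment €2,461.25.
Month 2: interest €30.56; balance after payment €2,406.83.
Month 3: interest €29.88; balance after payment €2,351.73.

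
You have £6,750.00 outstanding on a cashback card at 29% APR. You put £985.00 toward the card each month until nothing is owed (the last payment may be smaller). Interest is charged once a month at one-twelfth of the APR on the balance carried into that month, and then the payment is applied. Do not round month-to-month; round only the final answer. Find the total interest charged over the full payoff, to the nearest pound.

£721

Monthly rate r = 29%/12 = 2.41667% = 0.0241667.
Payoff takes n = ⌈−ln(1 − rB₀/P)/ln(1+r)⌉ = ⌈7.582⌉ = 8 payments; the last is £576.16.
Total paid = 7·£985.00 + £576.16 = £7,471.16.
Total interest = total paid − principal = £7,471.16 − £6,750.00 = £721.16.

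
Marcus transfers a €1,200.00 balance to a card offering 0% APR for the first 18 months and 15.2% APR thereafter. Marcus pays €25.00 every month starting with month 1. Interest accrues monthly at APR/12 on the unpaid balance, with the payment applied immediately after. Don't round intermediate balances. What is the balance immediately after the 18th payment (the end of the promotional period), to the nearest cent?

€750.00

Promo months 1–18 at r₀ = 0%/12 = 0; months 19+ at r₁ = 15.2%/12 = 0.0126667.
After month 18 (no interest yet): B = €1,200.00 − 18·€25.00 = €750.00.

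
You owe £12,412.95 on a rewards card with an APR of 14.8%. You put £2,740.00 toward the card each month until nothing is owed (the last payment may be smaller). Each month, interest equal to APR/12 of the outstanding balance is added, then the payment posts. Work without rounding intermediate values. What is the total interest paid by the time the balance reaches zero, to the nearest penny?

Monthly rate r = 14.8%/12 = 1.23333% = 0.0123333.
Payoff takes n = ⌈−ln(1 − rB₀/P)/ln(1+r)⌉ = ⌈4.690⌉ = 5 payments; the last is £1,895.40.
Total paid = 4·£2,740.00 + £1,895.40 = £12,855.40.
Total interest = total paid − principal = £12,855.40 − £12,412.95 = £442.45.

£442.45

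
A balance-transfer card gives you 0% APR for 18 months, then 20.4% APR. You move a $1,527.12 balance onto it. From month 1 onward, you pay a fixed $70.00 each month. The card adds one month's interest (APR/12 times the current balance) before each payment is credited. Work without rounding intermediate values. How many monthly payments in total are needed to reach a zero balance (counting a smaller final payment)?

22 months

Promo months 1–18 at r₀ = 0%/12 = 0; months 19+ at r₁ = 20.4%/12 = 0.017.
After month 18 (no interest yet): B = $1,527.12 − 18·$70.00 = $267.12.
Then at r₁ with $70.00/mo: n₂ = −ln(1 − r₁·B/P)/ln(1+r₁) ≈ 3.98 → 4 more payments.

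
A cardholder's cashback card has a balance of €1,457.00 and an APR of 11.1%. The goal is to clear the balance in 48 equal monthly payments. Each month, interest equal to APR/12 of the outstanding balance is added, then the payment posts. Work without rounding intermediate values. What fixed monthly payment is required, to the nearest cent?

€37.73

Monthly rate r = 11.1%/12 = 0.925% = 0.00925.
Level-payment amortization: P = B₀·r / (1 − (1+r)^(−n)) = 1457.00·0.00925 / (1 − 1.00925^(−48)).
Denominator 1 − (1+r)^(−48) = 0.35722406.
P = 13.4772 / 0.35722406 ≈ 37.73.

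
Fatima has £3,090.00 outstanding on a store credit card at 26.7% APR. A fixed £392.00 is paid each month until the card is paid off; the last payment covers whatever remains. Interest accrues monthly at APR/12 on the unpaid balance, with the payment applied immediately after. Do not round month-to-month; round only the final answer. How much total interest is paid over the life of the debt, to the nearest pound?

£346

Monthly rate r = 26.7%/12 = 2.225% = 0.02225.
Payoff takes n = ⌈−ln(1 − rB₀/P)/ln(1+r)⌉ = ⌈8.763⌉ = 9 payments; the last is £299.95.
Total paid = 8·£392.00 + £299.95 = £3,435.95.
Total interest = total paid − principal = £3,435.95 − £3,090.00 = £345.95.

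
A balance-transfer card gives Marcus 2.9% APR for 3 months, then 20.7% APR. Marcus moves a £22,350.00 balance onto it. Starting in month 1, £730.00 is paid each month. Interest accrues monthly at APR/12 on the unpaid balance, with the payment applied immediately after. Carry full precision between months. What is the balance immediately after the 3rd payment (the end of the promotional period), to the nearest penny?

Promo months 1–3 at r₀ = 2.9%/12 = 0.00241667; months 4+ at r₁ = 20.7%/12 = 0.01725.
After month 3: iterate B ← B·(1+r₀) − £730.00 for 3 months → £20,317.13.

£20,317.13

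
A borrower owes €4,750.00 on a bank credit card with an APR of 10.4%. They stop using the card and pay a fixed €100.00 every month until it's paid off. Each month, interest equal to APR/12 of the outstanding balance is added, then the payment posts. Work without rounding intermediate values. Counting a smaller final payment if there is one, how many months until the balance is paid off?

Monthly rate r = 10.4%/12 = 0.866667% = 0.00866667.
Recurrence: B ← B·(1+r) − €100.00.
Month 1: interest €41.17; balance after payment €4,691.17.
Month 2: interest €40.66; balance after payment €4,631.82.
Closed form: n = −ln(1 − rB₀/P)/ln(1+r) = −ln(0.58833)/ln(1.00867) ≈ 61.472, so the balance reaches zero during payment 62.

62 payments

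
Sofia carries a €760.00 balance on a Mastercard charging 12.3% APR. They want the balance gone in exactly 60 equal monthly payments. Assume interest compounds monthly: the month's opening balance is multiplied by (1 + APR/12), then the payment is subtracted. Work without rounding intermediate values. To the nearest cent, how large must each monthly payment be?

€17.02

Monthly rate r = 12.3%/12 = 1.025% = 0.01025.
Level-payment amortization: P = B₀·r / (1 − (1+r)^(−n)) = 760.00·0.01025 / (1 − 1.01025^(−60)).
Denominator 1 − (1+r)^(−60) = 0.457663976.
P = 7.79 / 0.457663976 ≈ 17.02.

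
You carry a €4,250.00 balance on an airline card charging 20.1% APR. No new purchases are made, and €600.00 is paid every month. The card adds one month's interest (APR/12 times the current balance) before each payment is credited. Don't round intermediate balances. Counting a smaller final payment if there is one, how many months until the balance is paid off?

Monthly rate r = 20.1%/12 = 1.675% = 0.01675.
Recurrence: B ← B·(1+r) − €600.00.
Month 1: interest €71.19; balance after payment €3,721.19.
Month 2: interest €62.33; balance after payment €3,183.52.
Closed form: n = −ln(1 − rB₀/P)/ln(1+r) = −ln(0.88135)/ln(1.01675) ≈ 7.603, so the balance reaches zero during payment 8.

8 months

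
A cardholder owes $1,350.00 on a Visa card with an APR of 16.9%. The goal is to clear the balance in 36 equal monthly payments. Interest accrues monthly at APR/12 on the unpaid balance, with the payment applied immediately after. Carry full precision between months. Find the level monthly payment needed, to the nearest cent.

Monthly rate r = 16.9%/12 = 1.40833% = 0.0140833.
Level-payment amortization: P = B₀·r / (1 − (1+r)^(−n)) = 1350.00·0.0140833 / (1 − 1.01408^(−36)).
Denominator 1 − (1+r)^(−36) = 0.39556615.
P = 19.0125 / 0.39556615 ≈ 48.06.

$48.06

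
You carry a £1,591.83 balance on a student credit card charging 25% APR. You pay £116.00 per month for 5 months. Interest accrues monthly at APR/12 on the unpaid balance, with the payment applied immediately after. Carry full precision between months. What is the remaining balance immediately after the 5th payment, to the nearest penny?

Monthly rate r = 25%/12 = 2.08333% = 0.0208333.
Each month: B ← B·(1+r) − £116.00.
Month 1: interest £33.16; balance after payment £1,508.99.
Month 2: interest £31.44; balance after payment £1,424.43.
Month 3: interest £29.68; balance after payment £1,338.11.
Month 4: interest £27.88; balance after payment £1,249.98.
Month 5: interest £26.04; balance after payment £1,160.02.

£1,160.02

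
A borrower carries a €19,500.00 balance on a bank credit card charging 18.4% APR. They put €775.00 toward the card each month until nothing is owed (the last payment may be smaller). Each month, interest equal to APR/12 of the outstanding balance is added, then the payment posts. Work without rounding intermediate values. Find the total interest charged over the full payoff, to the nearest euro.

€5,326

Monthly rate r = 18.4%/12 = 1.53333% = 0.0153333.
Payoff takes n = ⌈−ln(1 − rB₀/P)/ln(1+r)⌉ = ⌈32.033⌉ = 33 payments; the last is €25.77.
Total paid = 32·€775.00 + €25.77 = €24,825.77.
Total interest = total paid − principal = €24,825.77 − €19,500.00 = €5,325.77.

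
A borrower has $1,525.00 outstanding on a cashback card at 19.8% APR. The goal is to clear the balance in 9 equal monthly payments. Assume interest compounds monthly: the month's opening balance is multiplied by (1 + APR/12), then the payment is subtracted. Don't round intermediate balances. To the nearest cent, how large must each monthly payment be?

$183.73

Monthly rate r = 19.8%/12 = 1.65% = 0.0165.
Level-payment amortization: P = B₀·r / (1 − (1+r)^(−n)) = 1525.00·0.0165 / (1 − 1.0165^(−9)).
Denominator 1 − (1+r)^(−9) = 0.136954777.
P = 25.1625 / 0.136954777 ≈ 183.73.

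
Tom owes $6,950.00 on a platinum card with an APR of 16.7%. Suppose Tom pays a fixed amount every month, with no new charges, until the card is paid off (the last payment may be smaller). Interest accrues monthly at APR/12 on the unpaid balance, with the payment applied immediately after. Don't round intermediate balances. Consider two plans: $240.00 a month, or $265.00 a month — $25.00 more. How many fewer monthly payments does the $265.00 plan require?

5 fewer payments

Monthly rate r = 16.7%/12 = 1.39167% = 0.0139167.
At $240.00/mo: n = ⌈−ln(1 − rB₀/P)/ln(1+r)⌉ = 38 payments (last $78.11); total interest = total paid − $6,950.00 = $2,008.11.
At $265.00/mo: 33 payments (last $227.29); total interest $1,757.29.
Payments saved = 38 − 33 = 5.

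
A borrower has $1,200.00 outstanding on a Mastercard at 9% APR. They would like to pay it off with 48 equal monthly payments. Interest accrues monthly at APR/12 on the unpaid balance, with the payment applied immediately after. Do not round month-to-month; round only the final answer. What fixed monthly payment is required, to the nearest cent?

Monthly rate r = 9%/12 = 0.75% = 0.0075.
Level-payment amortization: P = B₀·r / (1 − (1+r)^(−n)) = 1200.00·0.0075 / (1 − 1.0075^(−48)).
Denominator 1 − (1+r)^(−48) = 0.301385864.
P = 9 / 0.301385864 ≈ 29.86.

$29.86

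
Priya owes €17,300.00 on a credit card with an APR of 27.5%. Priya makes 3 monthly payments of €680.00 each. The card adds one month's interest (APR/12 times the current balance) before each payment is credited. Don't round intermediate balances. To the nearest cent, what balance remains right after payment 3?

€16,429.73

Monthly rate r = 27.5%/12 = 2.29167% = 0.0229167.
Each month: B ← B·(1+r) − €680.00.
Month 1: interest €396.46; balance after payment €17,016.46.
Month 2: interest €389.96; balance after payment €16,726.42.
Month 3: interest €383.31; balance after payment €16,429.73.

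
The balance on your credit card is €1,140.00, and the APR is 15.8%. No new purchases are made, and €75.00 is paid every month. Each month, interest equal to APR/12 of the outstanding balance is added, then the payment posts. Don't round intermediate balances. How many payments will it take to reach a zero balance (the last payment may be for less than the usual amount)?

18 months

Monthly rate r = 15.8%/12 = 1.31667% = 0.0131667.
Recurrence: B ← B·(1+r) − €75.00.
Month 1: interest €15.01; balance after payment €1,080.01.
Month 2: interest €14.22; balance after payment €1,019.23.
Closed form: n = −ln(1 − rB₀/P)/ln(1+r) = −ln(0.79987)/ln(1.01317) ≈ 17.072, so the balance reaches zero during payment 18.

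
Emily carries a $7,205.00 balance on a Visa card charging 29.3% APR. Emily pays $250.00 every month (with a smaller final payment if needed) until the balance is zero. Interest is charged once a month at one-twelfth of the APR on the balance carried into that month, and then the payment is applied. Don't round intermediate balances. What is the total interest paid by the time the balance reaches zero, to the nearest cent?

$5,401.20

Monthly rate r = 29.3%/12 = 2.44167% = 0.0244167.
Payoff takes n = ⌈−ln(1 − rB₀/P)/ln(1+r)⌉ = ⌈50.422⌉ = 51 payments; the last is $106.20.
Total paid = 50·$250.00 + $106.20 = $12,606.20.
Total interest = total paid − principal = $12,606.20 − $7,205.00 = $5,401.20.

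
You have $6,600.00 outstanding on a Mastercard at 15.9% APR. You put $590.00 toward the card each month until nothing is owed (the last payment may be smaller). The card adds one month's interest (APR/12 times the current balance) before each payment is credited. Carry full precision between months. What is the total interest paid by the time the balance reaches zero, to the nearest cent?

Monthly rate r = 15.9%/12 = 1.325% = 0.01325.
Payoff takes n = ⌈−ln(1 − rB₀/P)/ln(1+r)⌉ = ⌈12.188⌉ = 13 payments; the last is $111.37.
Total paid = 12·$590.00 + $111.37 = $7,191.37.
Total interest = total paid − principal = $7,191.37 − $6,600.00 = $591.37.

$591.37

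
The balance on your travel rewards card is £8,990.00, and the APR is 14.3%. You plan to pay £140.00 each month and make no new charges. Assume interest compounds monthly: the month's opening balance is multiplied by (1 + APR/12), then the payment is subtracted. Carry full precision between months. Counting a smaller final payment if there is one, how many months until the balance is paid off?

Monthly rate r = 14.3%/12 = 1.19167% = 0.0119167.
Recurrence: B ← B·(1+r) − £140.00.
Month 1: interest £107.13; balance after payment £8,957.13.
Month 2: interest £106.74; balance after payment £8,923.87.
Closed form: n = −ln(1 − rB₀/P)/ln(1+r) = −ln(0.23478)/ln(1.01192) ≈ 122.327, so the balance reaches zero during payment 123.

123 payments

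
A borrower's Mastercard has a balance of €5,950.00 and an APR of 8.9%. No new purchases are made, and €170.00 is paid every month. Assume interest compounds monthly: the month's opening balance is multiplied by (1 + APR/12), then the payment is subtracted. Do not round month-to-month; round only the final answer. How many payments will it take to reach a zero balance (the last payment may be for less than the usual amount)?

41 payments

Monthly rate r = 8.9%/12 = 0.741667% = 0.00741667.
Recurrence: B ← B·(1+r) − €170.00.
Month 1: interest €44.13; balance after payment €5,824.13.
Month 2: interest €43.20; balance after payment €5,697.32.
Closed form: n = −ln(1 − rB₀/P)/ln(1+r) = −ln(0.74042)/ln(1.00742) ≈ 40.673, so the balance reaches zero during payment 41.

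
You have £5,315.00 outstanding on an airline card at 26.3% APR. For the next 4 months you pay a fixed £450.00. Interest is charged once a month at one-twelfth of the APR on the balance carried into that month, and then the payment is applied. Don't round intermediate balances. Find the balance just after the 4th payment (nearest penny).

£3,936.45

Monthly rate r = 26.3%/12 = 2.19167% = 0.0219167.
Each month: B ← B·(1+r) − £450.00.
Month 1: interest £116.49; balance after payment £4,981.49.
Month 2: interest £109.18; balance after payment £4,640.66.
Month 3: interest £101.71; balance after payment £4,292.37.
Month 4: interest £94.07; balance after payment £3,936.45.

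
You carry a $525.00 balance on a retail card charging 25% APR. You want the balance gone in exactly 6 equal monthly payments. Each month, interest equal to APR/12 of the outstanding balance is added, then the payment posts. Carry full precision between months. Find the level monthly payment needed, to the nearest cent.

Monthly rate r = 25%/12 = 2.08333% = 0.0208333.
Level-payment amortization: P = B₀·r / (1 − (1+r)^(−n)) = 525.00·0.0208333 / (1 − 1.02083^(−6)).
Denominator 1 − (1+r)^(−6) = 0.116368999.
P = 10.9375 / 0.116368999 ≈ 93.99.

$93.99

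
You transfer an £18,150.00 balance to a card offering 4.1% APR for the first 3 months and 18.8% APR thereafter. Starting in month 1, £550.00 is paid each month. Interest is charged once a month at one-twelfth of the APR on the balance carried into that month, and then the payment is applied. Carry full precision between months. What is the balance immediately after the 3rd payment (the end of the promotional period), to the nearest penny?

Promo months 1–3 at r₀ = 4.1%/12 = 0.00341667; months 4+ at r₁ = 18.8%/12 = 0.0156667.
After month 3: iterate B ← B·(1+r₀) − £550.00 for 3 months → £16,681.03.

£16,681.03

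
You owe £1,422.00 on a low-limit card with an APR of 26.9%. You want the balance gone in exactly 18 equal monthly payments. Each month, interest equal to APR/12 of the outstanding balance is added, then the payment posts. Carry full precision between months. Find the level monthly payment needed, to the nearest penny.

Monthly rate r = 26.9%/12 = 2.24167% = 0.0224167.
Level-payment amortization: P = B₀·r / (1 − (1+r)^(−n)) = 1422.00·0.0224167 / (1 − 1.02242^(−18)).
Denominator 1 − (1+r)^(−18) = 0.32903876.
P = 31.8765 / 0.32903876 ≈ 96.88.

£96.88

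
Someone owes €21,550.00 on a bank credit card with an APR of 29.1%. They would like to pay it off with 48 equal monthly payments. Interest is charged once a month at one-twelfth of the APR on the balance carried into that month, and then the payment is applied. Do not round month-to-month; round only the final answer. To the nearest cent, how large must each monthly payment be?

Monthly rate r = 29.1%/12 = 2.425% = 0.02425.
Level-payment amortization: P = B₀·r / (1 − (1+r)^(−n)) = 21550.00·0.02425 / (1 − 1.02425^(−48)).
Denominator 1 − (1+r)^(−48) = 0.683398248.
P = 522.587 / 0.683398248 ≈ 764.69.

€764.69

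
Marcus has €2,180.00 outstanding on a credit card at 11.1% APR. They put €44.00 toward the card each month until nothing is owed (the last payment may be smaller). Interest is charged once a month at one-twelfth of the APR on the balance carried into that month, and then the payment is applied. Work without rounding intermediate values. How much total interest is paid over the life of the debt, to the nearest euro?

Monthly rate r = 11.1%/12 = 0.925% = 0.00925.
Payoff takes n = ⌈−ln(1 − rB₀/P)/ln(1+r)⌉ = ⌈66.580⌉ = 67 payments; the last is €25.57.
Total paid = 66·€44.00 + €25.57 = €2,929.57.
Total interest = total paid − principal = €2,929.57 − €2,180.00 = €749.57.

€750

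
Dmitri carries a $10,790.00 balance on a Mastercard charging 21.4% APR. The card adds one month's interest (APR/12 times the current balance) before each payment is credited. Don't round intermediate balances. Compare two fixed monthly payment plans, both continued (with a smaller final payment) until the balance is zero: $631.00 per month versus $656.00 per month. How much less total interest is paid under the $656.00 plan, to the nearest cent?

Monthly rate r = 21.4%/12 = 1.78333% = 0.0178333.
At $631.00/mo: n = ⌈−ln(1 − rB₀/P)/ln(1+r)⌉ = 21 payments (last $367.04); total interest = total paid − $10,790.00 = $2,197.04.
At $656.00/mo: 20 payments (last $422.11); total interest $2,096.11.
Interest saved = $2,197.04 − $2,096.11 = $100.93.

$100.93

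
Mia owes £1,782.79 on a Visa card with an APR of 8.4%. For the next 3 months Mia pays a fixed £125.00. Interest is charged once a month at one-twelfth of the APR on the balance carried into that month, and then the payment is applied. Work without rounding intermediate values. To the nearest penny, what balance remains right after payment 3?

£1,442.86

Monthly rate r = 8.4%/12 = 0.7% = 0.007.
Each month: B ← B·(1+r) − £125.00.
Month 1: interest £12.48; balance after payment £1,670.27.
Month 2: interest £11.69; balance after payment £1,556.96.
Month 3: interest £10.90; balance after payment £1,442.86.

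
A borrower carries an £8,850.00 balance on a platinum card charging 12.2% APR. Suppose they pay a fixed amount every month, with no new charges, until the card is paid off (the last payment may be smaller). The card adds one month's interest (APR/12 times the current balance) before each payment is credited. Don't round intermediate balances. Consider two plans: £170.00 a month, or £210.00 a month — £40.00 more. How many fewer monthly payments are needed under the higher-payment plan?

19 fewer payments

Monthly rate r = 12.2%/12 = 1.01667% = 0.0101667.
At £170.00/mo: n = ⌈−ln(1 − rB₀/P)/ln(1+r)⌉ = 75 payments (last £82.98); total interest = total paid − £8,850.00 = £3,812.98.
At £210.00/mo: 56 payments (last £63.84); total interest £2,763.84.
Payments saved = 75 − 56 = 19.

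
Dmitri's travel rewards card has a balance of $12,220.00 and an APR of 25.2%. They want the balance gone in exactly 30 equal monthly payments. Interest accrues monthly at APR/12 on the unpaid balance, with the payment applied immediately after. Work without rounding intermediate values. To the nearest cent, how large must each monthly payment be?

Monthly rate r = 25.2%/12 = 2.1% = 0.021.
Level-payment amortization: P = B₀·r / (1 − (1+r)^(−n)) = 12220.00·0.021 / (1 − 1.021^(−30)).
Denominator 1 − (1+r)^(−30) = 0.463922305.
P = 256.62 / 0.463922305 ≈ 553.15.

$553.15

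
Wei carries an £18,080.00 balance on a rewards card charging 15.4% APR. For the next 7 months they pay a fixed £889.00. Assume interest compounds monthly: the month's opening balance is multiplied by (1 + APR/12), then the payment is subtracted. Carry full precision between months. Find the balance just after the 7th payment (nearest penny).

£13,300.30

Monthly rate r = 15.4%/12 = 1.28333% = 0.0128333.
Each month: B ← B·(1+r) − £889.00.
Month 1: interest £232.03; balance after payment £17,423.03.
Month 2: interest £223.60; balance after payment £16,757.62.
Month 3: interest £215.06; balance after payment £16,083.68.
Month 4: interest £206.41; balance after payment £15,401.09.
Month 5: interest £197.65; balance after payment £14,709.73.
Month 6: interest £188.77; balance after payment £14,009.51.
Month 7: interest £179.79; balance after payment £13,300.30.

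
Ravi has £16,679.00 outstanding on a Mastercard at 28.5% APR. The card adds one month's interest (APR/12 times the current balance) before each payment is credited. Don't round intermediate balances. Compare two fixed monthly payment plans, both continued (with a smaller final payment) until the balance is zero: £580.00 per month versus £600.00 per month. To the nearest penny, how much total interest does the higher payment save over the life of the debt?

£794.17

Monthly rate r = 28.5%/12 = 2.375% = 0.02375.
At £580.00/mo: n = ⌈−ln(1 − rB₀/P)/ln(1+r)⌉ = 49 payments (last £546.60); total interest = total paid − £16,679.00 = £11,707.60.
At £600.00/mo: 46 payments (last £592.43); total interest £10,913.43.
Interest saved = £11,707.60 − £10,913.43 = £794.17.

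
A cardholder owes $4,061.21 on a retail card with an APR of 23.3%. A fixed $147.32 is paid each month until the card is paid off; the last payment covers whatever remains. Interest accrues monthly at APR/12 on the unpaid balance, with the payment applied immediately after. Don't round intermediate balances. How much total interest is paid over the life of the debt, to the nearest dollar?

Monthly rate r = 23.3%/12 = 1.94167% = 0.0194167.
Payoff takes n = ⌈−ln(1 − rB₀/P)/ln(1+r)⌉ = ⌈39.847⌉ = 40 payments; the last is $125.01.
Total paid = 39·$147.32 + $125.01 = $5,870.49.
Total interest = total paid − principal = $5,870.49 − $4,061.21 = $1,809.28.

$1,809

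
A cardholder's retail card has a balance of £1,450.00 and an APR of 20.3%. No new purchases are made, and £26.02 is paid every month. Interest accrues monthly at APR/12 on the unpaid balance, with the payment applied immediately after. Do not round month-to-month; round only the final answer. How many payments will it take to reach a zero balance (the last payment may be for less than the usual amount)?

Monthly rate r = 20.3%/12 = 1.69167% = 0.0169167.
Recurrence: B ← B·(1+r) − £26.02.
Month 1: interest £24.53; balance after payment £1,448.51.
Month 2: interest £24.50; balance after payment £1,446.99.
Closed form: n = −ln(1 − rB₀/P)/ln(1+r) = −ln(0.057296)/ln(1.01692) ≈ 170.462, so the balance reaches zero during payment 171.

171 months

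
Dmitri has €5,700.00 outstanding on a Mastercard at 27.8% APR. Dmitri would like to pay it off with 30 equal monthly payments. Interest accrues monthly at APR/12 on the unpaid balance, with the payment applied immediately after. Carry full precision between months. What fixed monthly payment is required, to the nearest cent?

Monthly rate r = 27.8%/12 = 2.31667% = 0.0231667.
Level-payment amortization: P = B₀·r / (1 − (1+r)^(−n)) = 5700.00·0.0231667 / (1 − 1.02317^(−30)).
Denominator 1 − (1+r)^(−30) = 0.496953062.
P = 132.05 / 0.496953062 ≈ 265.72.

€265.72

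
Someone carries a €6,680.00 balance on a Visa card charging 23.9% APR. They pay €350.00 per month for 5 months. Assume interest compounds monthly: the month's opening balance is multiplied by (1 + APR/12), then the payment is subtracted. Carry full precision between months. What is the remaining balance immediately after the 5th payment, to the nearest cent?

Monthly rate r = 23.9%/12 = 1.99167% = 0.0199167.
Each month: B ← B·(1+r) − €350.00.
Month 1: interest €133.04; balance after payment €6,463.04.
Month 2: interest €128.72; balance after payment €6,241.77.
Month 3: interest €124.32; balance after payment €6,016.08.
Month 4: interest €119.82; balance after payment €5,785.90.
Month 5: interest €115.24; balance after payment €5,551.14.

€5,551.14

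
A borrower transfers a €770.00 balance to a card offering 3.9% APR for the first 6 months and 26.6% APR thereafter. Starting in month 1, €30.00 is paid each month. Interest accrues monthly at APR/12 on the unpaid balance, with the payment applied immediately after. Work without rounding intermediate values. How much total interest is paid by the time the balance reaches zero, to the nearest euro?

Promo months 1–6 at r₀ = 3.9%/12 = 0.00325; months 7+ at r₁ = 26.6%/12 = 0.0221667.
After month 6: iterate B ← B·(1+r₀) − €30.00 for 6 months → €603.67.
Then at r₁ with €30.00/mo: n₂ = −ln(1 − r₁·B/P)/ln(1+r₁) ≈ 26.94 → 27 more payments.
Total paid = 32·€30.00 + €28.25 = €988.25; interest = €988.25 − €770.00 = €218.25.

€218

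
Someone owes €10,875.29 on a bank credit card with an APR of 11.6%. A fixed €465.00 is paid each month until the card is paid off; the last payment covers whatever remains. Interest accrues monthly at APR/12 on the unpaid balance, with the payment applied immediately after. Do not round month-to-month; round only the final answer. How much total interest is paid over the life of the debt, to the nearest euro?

Monthly rate r = 11.6%/12 = 0.966667% = 0.00966667.
Payoff takes n = ⌈−ln(1 − rB₀/P)/ln(1+r)⌉ = ⌈26.641⌉ = 27 payments; the last is €298.36.
Total paid = 26·€465.00 + €298.36 = €12,388.36.
Total interest = total paid − principal = €12,388.36 − €10,875.29 = €1,513.07.

€1,513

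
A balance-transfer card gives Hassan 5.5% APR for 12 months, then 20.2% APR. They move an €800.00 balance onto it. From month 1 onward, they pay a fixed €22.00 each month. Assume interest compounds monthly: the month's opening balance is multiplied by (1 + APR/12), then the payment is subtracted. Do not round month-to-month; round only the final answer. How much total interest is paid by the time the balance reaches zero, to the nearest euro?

€227

Promo months 1–12 at r₀ = 5.5%/12 = 0.00458333; months 13+ at r₁ = 20.2%/12 = 0.0168333.
After month 12: iterate B ← B·(1+r₀) − €22.00 for 12 months → €574.37.
Then at r₁ with €22.00/mo: n₂ = −ln(1 − r₁·B/P)/ln(1+r₁) ≈ 34.68 → 35 more payments.
Total paid = 46·€22.00 + €14.96 = €1,026.96; interest = €1,026.96 − €800.00 = €226.96.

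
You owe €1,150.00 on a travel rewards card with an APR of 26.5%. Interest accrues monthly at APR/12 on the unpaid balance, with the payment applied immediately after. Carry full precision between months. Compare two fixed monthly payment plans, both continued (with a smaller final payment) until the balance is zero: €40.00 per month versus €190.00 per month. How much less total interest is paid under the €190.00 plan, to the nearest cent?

€596.60

Monthly rate r = 26.5%/12 = 2.20833% = 0.0220833.
At €40.00/mo: n = ⌈−ln(1 − rB₀/P)/ln(1+r)⌉ = 47 payments (last €5.16); total interest = total paid − €1,150.00 = €695.16.
At €190.00/mo: 7 payments (last €108.56); total interest €98.56.
Interest saved = €695.16 − €98.56 = €596.60.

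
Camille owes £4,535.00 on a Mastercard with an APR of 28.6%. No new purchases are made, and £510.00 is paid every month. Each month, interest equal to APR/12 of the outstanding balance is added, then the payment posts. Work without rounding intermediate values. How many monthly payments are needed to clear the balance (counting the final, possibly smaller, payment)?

11 months

Monthly rate r = 28.6%/12 = 2.38333% = 0.0238333.
Recurrence: B ← B·(1+r) − £510.00.
Month 1: interest £108.08; balance after payment £4,133.08.
Month 2: interest £98.51; balance after payment £3,721.59.
Closed form: n = −ln(1 − rB₀/P)/ln(1+r) = −ln(0.78807)/ln(1.02383) ≈ 10.112, so the balance reaches zero during payment 11.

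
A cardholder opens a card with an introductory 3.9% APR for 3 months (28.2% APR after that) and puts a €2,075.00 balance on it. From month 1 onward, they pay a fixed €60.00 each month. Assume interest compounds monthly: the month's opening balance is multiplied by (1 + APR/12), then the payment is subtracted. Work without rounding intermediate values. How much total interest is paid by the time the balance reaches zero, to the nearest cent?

Promo months 1–3 at r₀ = 3.9%/12 = 0.00325; months 4+ at r₁ = 28.2%/12 = 0.0235.
After month 3: iterate B ← B·(1+r₀) − €60.00 for 3 months → €1,914.71.
Then at r₁ with €60.00/mo: n₂ = −ln(1 − r₁·B/P)/ln(1+r₁) ≈ 59.67 → 60 more payments.
Total paid = 62·€60.00 + €40.32 = €3,760.32; interest = €3,760.32 − €2,075.00 = €1,685.32.

€1,685.32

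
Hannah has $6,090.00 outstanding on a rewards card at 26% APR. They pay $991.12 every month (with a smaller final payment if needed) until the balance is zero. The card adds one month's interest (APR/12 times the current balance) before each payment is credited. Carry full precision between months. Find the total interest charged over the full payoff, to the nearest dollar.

Monthly rate r = 26%/12 = 2.16667% = 0.0216667.
Payoff takes n = ⌈−ln(1 − rB₀/P)/ln(1+r)⌉ = ⌈6.665⌉ = 7 payments; the last is $661.58.
Total paid = 6·$991.12 + $661.58 = $6,608.30.
Total interest = total paid − principal = $6,608.30 − $6,090.00 = $518.30.

$518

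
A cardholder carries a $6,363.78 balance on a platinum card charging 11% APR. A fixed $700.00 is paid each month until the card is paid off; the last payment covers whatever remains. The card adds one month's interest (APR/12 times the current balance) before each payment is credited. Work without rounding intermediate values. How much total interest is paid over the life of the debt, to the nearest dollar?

Monthly rate r = 11%/12 = 0.916667% = 0.00916667.
Payoff takes n = ⌈−ln(1 − rB₀/P)/ln(1+r)⌉ = ⌈9.536⌉ = 10 payments; the last is $375.86.
Total paid = 9·$700.00 + $375.86 = $6,675.86.
Total interest = total paid − principal = $6,675.86 − $6,363.78 = $312.08.

$312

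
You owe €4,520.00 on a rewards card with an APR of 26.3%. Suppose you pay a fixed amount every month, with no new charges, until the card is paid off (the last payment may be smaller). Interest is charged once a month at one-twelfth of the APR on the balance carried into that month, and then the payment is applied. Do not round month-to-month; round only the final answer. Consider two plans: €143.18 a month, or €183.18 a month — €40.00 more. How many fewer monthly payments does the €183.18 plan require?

Monthly rate r = 26.3%/12 = 2.19167% = 0.0219167.
At €143.18/mo: n = ⌈−ln(1 − rB₀/P)/ln(1+r)⌉ = 55 payments (last €43.57); total interest = total paid − €4,520.00 = €3,255.29.
At €183.18/mo: 36 payments (last €164.66); total interest €2,055.96.
Payments saved = 55 − 36 = 19.

19 fewer payments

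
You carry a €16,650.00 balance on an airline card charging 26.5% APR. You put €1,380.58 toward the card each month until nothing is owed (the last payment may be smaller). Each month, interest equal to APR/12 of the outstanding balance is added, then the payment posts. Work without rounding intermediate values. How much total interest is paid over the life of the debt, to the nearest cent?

€2,926.28

Monthly rate r = 26.5%/12 = 2.20833% = 0.0220833.
Payoff takes n = ⌈−ln(1 − rB₀/P)/ln(1+r)⌉ = ⌈14.178⌉ = 15 payments; the last is €248.16.
Total paid = 14·€1,380.58 + €248.16 = €19,576.28.
Total interest = total paid − principal = €19,576.28 − €16,650.00 = €2,926.28.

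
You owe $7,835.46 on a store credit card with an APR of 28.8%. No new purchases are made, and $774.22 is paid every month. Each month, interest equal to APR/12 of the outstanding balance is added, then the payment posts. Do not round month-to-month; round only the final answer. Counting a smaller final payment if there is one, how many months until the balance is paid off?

12 months

Monthly rate r = 28.8%/12 = 2.4% = 0.024.
Recurrence: B ← B·(1+r) − $774.22.
Month 1: interest $188.05; balance after payment $7,249.29.
Month 2: interest $173.98; balance after payment $6,649.05.
Closed form: n = −ln(1 − rB₀/P)/ln(1+r) = −ln(0.75711)/ln(1.024) ≈ 11.732, so the balance reaches zero during payment 12.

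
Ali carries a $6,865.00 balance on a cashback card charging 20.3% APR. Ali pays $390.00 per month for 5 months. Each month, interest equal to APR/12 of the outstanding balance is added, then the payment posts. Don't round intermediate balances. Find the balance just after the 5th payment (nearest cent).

$5,448.55

Monthly rate r = 20.3%/12 = 1.69167% = 0.0169167.
Each month: B ← B·(1+r) − $390.00.
Month 1: interest $116.13; balance after payment $6,591.13.
Month 2: interest $111.50; balance after payment $6,312.63.
Month 3: interest $106.79; balance after payment $6,029.42.
Month 4: interest $102.00; balance after payment $5,741.42.
Month 5: interest $97.13; balance after payment $5,448.55.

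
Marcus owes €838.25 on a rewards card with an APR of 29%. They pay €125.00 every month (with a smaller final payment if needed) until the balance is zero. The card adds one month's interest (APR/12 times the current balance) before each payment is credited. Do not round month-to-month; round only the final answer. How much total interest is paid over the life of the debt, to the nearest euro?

Monthly rate r = 29%/12 = 2.41667% = 0.0241667.
Payoff takes n = ⌈−ln(1 − rB₀/P)/ln(1+r)⌉ = ⌈7.404⌉ = 8 payments; the last is €50.90.
Total paid = 7·€125.00 + €50.90 = €925.90.
Total interest = total paid − principal = €925.90 − €838.25 = €87.65.

€88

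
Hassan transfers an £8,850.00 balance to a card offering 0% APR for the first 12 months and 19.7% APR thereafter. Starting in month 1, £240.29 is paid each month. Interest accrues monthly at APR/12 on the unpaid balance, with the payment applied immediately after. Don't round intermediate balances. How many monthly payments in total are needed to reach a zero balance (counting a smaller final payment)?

Promo months 1–12 at r₀ = 0%/12 = 0; months 13+ at r₁ = 19.7%/12 = 0.0164167.
After month 12 (no interest yet): B = £8,850.00 − 12·£240.29 = £5,966.52.
Then at r₁ with £240.29/mo: n₂ = −ln(1 − r₁·B/P)/ln(1+r₁) ≈ 32.16 → 33 more payments.

45 months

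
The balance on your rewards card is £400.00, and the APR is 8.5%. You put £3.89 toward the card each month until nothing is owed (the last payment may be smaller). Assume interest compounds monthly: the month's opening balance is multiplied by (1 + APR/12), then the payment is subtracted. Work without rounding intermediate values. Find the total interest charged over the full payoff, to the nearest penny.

Monthly rate r = 8.5%/12 = 0.708333% = 0.00708333.
Payoff takes n = ⌈−ln(1 − rB₀/P)/ln(1+r)⌉ = ⌈184.645⌉ = 185 payments; the last is £2.51.
Total paid = 184·£3.89 + £2.51 = £718.27.
Total interest = total paid − principal = £718.27 − £400.00 = £318.27.

£318.27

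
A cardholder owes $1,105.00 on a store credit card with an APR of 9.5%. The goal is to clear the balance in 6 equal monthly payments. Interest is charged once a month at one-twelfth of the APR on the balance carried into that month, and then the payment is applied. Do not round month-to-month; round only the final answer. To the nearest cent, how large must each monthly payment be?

$189.30

Monthly rate r = 9.5%/12 = 0.791667% = 0.00791667.
Level-payment amortization: P = B₀·r / (1 − (1+r)^(−n)) = 1105.00·0.00791667 / (1 − 1.00792^(−6)).
Denominator 1 − (1+r)^(−6) = 0.0462111523.
P = 8.74792 / 0.0462111523 ≈ 189.30.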